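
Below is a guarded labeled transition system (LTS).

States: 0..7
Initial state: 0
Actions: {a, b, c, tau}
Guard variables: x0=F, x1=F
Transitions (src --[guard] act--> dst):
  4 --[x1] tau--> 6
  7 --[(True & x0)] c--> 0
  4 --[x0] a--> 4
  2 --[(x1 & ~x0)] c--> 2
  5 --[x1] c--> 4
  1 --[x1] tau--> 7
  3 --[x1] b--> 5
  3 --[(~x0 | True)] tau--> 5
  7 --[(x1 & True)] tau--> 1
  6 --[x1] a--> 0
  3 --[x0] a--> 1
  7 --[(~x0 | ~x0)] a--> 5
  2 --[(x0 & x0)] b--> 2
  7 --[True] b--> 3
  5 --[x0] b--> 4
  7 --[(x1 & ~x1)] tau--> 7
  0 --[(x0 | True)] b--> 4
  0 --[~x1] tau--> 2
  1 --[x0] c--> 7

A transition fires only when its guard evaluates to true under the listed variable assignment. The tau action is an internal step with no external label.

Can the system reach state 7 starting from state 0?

After dropping false guards: 5 live edges.
L0 = {0}
L1 = {2,4}  cumulative {0,2,4}
R = {0,2,4}

Answer: UNREACHABLE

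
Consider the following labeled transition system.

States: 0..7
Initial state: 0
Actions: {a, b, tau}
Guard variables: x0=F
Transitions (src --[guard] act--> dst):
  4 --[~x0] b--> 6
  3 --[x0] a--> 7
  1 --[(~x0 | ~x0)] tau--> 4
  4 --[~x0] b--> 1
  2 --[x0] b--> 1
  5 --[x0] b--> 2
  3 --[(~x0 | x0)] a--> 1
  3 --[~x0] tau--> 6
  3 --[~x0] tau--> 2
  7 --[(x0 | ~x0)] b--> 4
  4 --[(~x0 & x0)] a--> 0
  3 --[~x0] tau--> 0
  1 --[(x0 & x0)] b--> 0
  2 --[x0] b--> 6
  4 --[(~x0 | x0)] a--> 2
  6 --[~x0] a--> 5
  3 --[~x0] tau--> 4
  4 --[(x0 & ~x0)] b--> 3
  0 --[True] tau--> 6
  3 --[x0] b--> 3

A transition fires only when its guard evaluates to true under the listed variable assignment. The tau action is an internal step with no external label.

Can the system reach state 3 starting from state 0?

Answer: UNREACHABLE

Trace:
After dropping false guards: 12 live edges.
Layer 0: {0}
Layer 1: {6}  cumulative {0,6}
Layer 2: {5}  cumulative {0,5,6}
Reachable = {0,5,6}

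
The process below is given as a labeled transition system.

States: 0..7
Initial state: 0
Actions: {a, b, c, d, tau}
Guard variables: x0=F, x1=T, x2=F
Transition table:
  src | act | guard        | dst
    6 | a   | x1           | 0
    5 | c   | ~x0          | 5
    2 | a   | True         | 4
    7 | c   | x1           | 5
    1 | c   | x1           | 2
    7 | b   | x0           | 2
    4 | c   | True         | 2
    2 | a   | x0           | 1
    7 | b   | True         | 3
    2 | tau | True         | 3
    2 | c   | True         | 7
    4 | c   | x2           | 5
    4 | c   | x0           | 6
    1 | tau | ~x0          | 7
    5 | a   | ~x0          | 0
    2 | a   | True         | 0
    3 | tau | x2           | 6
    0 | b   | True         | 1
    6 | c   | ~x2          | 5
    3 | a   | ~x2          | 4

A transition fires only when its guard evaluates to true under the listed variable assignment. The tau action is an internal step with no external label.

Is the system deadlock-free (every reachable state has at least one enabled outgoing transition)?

R = {0,1,2,3,4,5,7}
  0: b→1  [deg 1]
  1: c→2  tau→7  [deg 2]
  2: a→0  a→4  c→7  tau→3  [deg 4]
  3: a→4  [deg 1]
  4: c→2  [deg 1]
  5: a→0  c→5  [deg 2]
  7: b→3  c→5  [deg 2]

Answer: DEADLOCK-FREE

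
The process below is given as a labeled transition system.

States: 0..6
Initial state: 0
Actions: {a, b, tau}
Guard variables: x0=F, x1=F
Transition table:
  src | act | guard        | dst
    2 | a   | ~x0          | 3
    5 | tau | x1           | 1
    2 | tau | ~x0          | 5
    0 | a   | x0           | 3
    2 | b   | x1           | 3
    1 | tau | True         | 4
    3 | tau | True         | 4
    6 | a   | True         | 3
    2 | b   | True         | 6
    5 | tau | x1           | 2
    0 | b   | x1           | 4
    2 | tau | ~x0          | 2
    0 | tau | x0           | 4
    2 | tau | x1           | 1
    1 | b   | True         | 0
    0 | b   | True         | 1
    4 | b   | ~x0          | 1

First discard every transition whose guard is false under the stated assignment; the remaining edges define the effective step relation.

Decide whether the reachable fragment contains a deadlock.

Answer: DEADLOCK-FREE

Analysis:
R = {0,1,4}
  0: b→1  [deg 1]
  1: b→0  tau→4  [deg 2]
  4: b→1  [deg 1]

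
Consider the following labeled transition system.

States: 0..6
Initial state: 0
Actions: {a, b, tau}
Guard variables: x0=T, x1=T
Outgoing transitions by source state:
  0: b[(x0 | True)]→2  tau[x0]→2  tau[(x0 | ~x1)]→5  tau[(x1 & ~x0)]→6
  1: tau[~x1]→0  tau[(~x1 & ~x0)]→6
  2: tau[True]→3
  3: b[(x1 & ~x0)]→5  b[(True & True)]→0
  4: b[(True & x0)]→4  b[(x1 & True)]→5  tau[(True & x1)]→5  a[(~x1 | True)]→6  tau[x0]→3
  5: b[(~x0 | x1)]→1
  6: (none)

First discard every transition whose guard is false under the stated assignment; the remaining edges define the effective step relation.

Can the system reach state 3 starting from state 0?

Answer: REACHABLE

Trace:
11 transition(s) survive guard evaluation.
Layer 0: {0}
Layer 1: {2,5}  total {0,2,5}
Layer 2: {1,3}  total {0,1,2,3,5}
Reachable = {0,1,2,3,5}
trace reaching 3: b·tau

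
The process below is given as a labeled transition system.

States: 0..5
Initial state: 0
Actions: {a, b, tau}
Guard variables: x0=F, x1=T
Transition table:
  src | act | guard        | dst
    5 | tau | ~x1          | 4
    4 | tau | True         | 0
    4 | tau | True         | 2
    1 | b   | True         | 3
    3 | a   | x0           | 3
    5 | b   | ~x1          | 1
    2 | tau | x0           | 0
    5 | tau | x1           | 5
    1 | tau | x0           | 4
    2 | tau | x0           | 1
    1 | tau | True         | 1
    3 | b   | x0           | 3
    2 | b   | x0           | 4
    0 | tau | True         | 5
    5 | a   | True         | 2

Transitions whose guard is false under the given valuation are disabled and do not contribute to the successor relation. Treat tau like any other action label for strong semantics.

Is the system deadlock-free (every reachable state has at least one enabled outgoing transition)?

Reach set: {0,2,5}
  0: tau→5  [1 out]
  2: ∅  [deadlock]
  5: a→2  tau→5  [2 out]
Path to 2: tau·a

Answer: DEADLOCK at state 2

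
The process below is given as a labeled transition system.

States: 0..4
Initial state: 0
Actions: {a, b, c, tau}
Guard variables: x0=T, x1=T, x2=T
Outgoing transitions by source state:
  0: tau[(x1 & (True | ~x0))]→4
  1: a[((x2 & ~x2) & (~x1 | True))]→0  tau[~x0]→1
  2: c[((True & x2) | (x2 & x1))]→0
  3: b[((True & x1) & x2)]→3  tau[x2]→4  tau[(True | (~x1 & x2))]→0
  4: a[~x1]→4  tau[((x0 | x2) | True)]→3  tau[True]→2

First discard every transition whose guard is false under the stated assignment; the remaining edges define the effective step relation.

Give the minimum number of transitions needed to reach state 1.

BFS to 1:
  Layer 0: {0}
  Layer 1: {4}
  Layer 2: {2,3}
1 never appears.

Answer: UNREACHABLE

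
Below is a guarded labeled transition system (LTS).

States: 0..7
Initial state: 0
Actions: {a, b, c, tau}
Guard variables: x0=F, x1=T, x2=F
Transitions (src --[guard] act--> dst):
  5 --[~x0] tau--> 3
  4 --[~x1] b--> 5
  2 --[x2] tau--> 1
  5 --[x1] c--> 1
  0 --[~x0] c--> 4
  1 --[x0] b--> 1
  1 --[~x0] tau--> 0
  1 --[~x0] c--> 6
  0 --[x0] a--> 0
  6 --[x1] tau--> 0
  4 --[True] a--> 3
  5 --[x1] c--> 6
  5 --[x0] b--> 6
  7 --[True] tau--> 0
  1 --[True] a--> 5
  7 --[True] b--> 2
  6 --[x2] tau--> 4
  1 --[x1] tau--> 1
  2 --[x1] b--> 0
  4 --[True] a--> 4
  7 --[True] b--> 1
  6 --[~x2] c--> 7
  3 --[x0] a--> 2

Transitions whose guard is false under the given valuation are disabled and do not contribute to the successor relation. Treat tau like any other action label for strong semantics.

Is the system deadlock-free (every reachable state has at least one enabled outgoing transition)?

Answer: DEADLOCK at state 3

Trace:
R = {0,3,4}
  0: c→4  [1 out]
  3: ∅  [no exit]
  4: a→3  a→4  [2 out]
Path to 3: c·a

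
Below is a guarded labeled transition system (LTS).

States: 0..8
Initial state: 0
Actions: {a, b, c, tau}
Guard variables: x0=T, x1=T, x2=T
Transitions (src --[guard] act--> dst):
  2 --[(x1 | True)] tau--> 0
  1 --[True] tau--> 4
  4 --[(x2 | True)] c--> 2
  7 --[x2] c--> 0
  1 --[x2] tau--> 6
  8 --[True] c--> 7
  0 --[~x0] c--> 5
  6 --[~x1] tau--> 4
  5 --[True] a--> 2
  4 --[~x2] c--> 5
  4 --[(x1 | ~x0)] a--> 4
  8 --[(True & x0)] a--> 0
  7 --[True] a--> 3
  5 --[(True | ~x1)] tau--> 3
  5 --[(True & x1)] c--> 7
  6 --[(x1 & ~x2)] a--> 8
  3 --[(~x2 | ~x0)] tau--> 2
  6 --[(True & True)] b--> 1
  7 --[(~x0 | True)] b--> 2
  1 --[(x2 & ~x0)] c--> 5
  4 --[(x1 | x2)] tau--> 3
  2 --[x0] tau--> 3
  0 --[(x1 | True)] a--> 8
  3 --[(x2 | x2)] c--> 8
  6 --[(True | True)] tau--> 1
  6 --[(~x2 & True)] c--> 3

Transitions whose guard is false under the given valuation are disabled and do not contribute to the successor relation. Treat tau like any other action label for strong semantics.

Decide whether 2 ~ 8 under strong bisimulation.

Compute ~ classes (split until stable):
  round 0: {{0,1,2,3,4,5,6,7,8}}
  round 1: {{0},{1,2},{3},{4,5},{6},{7},{8}}
  round 2: {{0},{1},{2},{3},{4},{5},{6},{7},{8}}
Fixed point at round 3; 9 class(es).
class of 2: {2}; class of 8: {8}

Answer: NOT BISIMILAR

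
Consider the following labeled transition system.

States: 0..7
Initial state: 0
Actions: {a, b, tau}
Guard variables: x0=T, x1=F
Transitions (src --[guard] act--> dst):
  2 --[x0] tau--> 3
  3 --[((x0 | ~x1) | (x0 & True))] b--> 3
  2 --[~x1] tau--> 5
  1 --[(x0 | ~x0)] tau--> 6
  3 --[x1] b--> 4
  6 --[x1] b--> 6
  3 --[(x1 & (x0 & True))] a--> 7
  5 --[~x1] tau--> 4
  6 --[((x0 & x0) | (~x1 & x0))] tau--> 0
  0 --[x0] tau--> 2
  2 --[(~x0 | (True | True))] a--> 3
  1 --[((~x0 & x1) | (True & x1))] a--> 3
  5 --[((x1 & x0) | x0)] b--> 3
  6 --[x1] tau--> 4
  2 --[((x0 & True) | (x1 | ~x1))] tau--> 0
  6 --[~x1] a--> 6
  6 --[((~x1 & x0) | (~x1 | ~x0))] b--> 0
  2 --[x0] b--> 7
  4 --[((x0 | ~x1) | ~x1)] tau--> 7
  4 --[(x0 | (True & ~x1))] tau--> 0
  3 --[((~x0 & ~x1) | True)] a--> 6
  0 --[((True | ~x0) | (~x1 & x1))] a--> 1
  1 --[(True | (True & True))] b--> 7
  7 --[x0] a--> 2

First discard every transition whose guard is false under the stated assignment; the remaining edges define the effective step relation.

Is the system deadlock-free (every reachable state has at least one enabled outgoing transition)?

R = {0,1,2,3,4,5,6,7}
  0: a→1  tau→2  [2 out]
  1: b→7  tau→6  [2 out]
  2: a→3  b→7  tau→0  tau→3  tau→5  [5 out]
  3: a→6  b→3  [2 out]
  4: tau→0  tau→7  [2 out]
  5: b→3  tau→4  [2 out]
  6: a→6  b→0  tau→0  [3 out]
  7: a→2  [1 out]

Answer: DEADLOCK-FREE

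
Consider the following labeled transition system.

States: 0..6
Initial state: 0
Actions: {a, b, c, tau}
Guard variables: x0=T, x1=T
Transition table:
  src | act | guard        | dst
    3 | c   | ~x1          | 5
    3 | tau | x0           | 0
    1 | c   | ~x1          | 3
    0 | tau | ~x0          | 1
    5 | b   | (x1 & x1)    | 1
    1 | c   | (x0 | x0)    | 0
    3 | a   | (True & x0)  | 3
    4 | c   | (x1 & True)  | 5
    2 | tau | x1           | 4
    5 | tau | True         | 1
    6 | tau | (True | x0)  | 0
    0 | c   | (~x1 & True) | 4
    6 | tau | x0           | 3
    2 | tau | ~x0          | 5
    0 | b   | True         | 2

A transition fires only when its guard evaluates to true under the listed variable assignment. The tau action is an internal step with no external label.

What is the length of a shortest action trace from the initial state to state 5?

Answer: 3

Working:
BFS to 5:
  L0 = {0}
  L1 = {2}
  L2 = {4}
  L3 = {5}
5 enters at depth 3; path b·tau·c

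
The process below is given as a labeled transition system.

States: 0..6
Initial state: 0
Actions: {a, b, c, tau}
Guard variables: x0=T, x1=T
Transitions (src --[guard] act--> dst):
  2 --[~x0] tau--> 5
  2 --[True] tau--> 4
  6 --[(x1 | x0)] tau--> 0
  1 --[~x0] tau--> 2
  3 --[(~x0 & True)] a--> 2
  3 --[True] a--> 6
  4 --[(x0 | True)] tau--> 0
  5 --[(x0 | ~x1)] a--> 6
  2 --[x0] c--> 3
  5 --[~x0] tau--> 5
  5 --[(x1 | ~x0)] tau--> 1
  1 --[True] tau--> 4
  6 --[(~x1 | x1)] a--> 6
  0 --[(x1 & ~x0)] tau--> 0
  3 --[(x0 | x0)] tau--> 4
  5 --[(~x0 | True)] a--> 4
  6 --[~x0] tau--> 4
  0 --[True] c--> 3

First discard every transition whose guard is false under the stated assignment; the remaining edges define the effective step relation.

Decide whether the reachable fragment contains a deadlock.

R = {0,3,4,6}
  0: c→3  [1 exit(s)]
  3: a→6  tau→4  [2 exit(s)]
  4: tau→0  [1 exit(s)]
  6: a→6  tau→0  [2 exit(s)]

Answer: DEADLOCK-FREE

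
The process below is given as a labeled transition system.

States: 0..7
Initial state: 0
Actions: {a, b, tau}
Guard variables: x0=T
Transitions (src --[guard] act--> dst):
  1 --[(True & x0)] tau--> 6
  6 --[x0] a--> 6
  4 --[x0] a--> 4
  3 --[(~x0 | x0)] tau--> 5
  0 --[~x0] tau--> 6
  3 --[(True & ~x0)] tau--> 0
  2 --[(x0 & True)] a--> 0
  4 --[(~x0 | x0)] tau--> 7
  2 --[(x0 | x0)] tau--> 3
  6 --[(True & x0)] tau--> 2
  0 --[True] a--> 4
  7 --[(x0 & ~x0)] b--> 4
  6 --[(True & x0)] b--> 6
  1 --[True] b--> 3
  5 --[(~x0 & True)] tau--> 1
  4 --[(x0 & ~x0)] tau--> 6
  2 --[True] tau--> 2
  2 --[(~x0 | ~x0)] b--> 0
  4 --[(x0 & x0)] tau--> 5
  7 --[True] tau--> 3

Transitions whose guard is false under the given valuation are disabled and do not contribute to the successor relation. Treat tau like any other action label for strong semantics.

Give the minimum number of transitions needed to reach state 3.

Layered search for 3:
  Layer 0: {0}
  Layer 1: {4}
  Layer 2: {5,7}
  Layer 3: {3}
depth(3)=3, e.g. a·tau·tau

Answer: 3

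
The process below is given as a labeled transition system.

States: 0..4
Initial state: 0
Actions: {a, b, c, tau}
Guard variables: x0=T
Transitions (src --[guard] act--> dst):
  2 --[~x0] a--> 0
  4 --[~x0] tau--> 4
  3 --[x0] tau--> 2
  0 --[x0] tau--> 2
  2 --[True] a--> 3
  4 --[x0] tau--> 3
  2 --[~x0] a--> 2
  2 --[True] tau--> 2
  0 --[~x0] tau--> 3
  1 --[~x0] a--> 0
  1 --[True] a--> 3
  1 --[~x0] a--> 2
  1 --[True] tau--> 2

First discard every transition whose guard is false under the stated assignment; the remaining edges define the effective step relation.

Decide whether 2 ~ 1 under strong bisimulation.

Answer: BISIMILAR

Working:
Compute ~ classes (split until stable):
  P[0] = {{0,1,2,3,4}}
  P[1] = {{0,3,4},{1,2}}
  P[2] = {{0,3},{1,2},{4}}
3 equivalence class(es) (converged in 3)
[2]={1,2}  [1]={1,2}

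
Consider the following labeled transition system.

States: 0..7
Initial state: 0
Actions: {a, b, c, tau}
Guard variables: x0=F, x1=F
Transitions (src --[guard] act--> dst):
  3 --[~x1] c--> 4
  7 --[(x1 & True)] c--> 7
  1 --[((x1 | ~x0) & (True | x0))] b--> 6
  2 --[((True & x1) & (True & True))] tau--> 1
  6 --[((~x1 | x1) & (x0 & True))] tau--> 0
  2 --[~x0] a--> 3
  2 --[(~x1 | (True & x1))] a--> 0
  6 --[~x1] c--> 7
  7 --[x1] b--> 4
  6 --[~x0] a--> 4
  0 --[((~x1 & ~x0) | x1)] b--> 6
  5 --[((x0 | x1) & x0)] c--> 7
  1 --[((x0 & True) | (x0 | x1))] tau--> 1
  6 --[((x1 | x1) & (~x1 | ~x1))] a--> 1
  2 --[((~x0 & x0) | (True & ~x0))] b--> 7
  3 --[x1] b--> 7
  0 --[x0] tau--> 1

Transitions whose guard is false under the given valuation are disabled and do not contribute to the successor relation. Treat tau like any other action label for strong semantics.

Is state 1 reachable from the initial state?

Answer: UNREACHABLE

Working:
Guard filter leaves 8 enabled edge(s).
L0 = {0}
L1 = {6}  now seen {0,6}
L2 = {4,7}  now seen {0,4,6,7}
Reachable = {0,4,6,7}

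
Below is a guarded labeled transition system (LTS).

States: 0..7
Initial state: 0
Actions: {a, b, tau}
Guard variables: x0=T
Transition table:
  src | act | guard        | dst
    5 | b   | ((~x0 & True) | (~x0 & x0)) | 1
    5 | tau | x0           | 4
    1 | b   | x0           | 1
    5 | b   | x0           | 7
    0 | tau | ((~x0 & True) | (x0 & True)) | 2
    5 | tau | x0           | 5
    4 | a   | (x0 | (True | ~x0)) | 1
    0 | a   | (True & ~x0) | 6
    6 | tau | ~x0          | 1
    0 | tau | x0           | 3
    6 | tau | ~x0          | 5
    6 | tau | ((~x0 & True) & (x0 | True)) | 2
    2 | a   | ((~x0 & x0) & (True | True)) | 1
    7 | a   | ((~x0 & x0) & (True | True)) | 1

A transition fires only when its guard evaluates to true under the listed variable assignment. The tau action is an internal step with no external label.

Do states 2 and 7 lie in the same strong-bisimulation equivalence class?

Bisimulation quotient by refinement:
  π0 = {{0,1,2,3,4,5,6,7}}
  π1 = {{0},{1},{2,3,6,7},{4},{5}}
stable after 2 split(s): 5 block(s)
class of 2: {2,3,6,7}; class of 7: {2,3,6,7}

Answer: BISIMILAR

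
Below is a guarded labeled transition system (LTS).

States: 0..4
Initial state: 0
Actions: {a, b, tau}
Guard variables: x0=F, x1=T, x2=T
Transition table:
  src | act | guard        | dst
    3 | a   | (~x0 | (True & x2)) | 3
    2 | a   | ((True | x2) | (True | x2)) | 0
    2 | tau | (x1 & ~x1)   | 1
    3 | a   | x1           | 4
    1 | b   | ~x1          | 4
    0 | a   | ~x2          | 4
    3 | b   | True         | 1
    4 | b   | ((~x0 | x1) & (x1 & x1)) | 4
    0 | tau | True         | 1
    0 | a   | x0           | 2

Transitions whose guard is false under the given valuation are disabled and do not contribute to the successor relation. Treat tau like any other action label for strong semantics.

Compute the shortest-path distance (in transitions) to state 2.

Answer: UNREACHABLE

Working:
Breadth-first toward 2:
  depth 0: {0}
  depth 1: {1}
2 never appears.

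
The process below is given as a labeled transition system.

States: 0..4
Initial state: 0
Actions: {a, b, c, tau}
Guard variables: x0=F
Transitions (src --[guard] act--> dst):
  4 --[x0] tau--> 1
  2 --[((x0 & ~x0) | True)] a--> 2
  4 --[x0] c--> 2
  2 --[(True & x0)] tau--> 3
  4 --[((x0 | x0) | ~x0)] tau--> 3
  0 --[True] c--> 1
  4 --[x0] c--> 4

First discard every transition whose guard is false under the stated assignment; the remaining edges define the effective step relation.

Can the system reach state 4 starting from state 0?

3 transition(s) survive guard evaluation.
L0 = {0}
L1 = {1}  total {0,1}
Reach set: {0,1}

Answer: UNREACHABLE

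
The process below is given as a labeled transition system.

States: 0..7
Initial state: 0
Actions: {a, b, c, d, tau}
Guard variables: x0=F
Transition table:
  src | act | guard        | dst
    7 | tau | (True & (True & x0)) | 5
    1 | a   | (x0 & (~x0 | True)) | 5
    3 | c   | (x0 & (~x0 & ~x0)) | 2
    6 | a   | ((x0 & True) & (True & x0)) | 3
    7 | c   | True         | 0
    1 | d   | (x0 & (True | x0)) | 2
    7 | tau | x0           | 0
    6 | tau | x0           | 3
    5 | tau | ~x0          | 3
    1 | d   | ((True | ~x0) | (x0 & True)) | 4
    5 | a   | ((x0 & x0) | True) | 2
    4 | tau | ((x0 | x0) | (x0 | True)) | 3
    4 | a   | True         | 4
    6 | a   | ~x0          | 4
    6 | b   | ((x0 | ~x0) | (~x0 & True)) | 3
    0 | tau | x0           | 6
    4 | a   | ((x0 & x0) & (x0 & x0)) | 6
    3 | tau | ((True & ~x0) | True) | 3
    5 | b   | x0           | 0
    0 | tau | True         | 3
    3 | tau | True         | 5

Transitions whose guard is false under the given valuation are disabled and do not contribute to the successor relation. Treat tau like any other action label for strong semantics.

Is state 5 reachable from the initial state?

Answer: REACHABLE

Working:
Guard filter leaves 11 enabled edge(s).
Layer 0: {0}
Layer 1: {3}  total {0,3}
Layer 2: {5}  total {0,3,5}
Layer 3: {2}  total {0,2,3,5}
R = {0,2,3,5}
trace reaching 5: tau·tau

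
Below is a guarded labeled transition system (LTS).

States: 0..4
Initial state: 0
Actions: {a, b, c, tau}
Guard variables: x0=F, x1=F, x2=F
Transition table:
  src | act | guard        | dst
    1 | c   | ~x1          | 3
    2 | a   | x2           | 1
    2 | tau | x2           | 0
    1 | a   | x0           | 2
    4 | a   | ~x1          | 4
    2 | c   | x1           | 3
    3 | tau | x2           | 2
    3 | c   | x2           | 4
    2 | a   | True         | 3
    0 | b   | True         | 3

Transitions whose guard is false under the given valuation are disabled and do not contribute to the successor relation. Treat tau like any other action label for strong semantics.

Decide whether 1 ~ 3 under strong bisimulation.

Compute ~ classes (split until stable):
  π0 = {{0,1,2,3,4}}
  π1 = {{0},{1},{2,4},{3}}
  π2 = {{0},{1},{2},{3},{4}}
5 equivalence class(es) (converged in 3)
class of 1: {1}; class of 3: {3}

Answer: NOT BISIMILAR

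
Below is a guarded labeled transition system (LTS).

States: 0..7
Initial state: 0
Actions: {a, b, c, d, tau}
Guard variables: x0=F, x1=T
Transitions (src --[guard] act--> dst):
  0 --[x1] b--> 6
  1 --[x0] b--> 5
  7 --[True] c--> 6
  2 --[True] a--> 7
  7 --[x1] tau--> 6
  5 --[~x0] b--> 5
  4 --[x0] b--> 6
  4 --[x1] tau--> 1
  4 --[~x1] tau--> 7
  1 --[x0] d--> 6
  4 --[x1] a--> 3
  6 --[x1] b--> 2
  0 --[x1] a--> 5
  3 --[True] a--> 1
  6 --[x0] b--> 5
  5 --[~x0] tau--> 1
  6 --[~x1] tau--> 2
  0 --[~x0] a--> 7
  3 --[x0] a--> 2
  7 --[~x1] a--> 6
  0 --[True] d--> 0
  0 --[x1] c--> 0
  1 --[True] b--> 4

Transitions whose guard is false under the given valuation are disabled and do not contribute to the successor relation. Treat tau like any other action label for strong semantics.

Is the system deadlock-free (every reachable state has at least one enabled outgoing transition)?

Answer: DEADLOCK-FREE

Working:
Reach set: {0,1,2,3,4,5,6,7}
  0: a→5  a→7  b→6  c→0  d→0  [5 out]
  1: b→4  [1 out]
  2: a→7  [1 out]
  3: a→1  [1 out]
  4: a→3  tau→1  [2 out]
  5: b→5  tau→1  [2 out]
  6: b→2  [1 out]
  7: c→6  tau→6  [2 out]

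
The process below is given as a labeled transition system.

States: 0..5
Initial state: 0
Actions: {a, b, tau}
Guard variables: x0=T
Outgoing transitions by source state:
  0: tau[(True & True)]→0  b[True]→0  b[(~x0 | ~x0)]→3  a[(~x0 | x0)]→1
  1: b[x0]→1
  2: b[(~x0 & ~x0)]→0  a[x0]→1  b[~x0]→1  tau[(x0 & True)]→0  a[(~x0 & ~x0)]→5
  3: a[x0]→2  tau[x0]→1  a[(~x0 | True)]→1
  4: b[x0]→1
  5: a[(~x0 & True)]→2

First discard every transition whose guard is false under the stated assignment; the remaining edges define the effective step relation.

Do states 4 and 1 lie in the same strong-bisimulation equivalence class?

Refine partition for ~:
  round 0: {{0,1,2,3,4,5}}
  round 1: {{0},{1,4},{2,3},{5}}
  round 2: {{0},{1,4},{2},{3},{5}}
stable after 3 split(s): 5 block(s)
4∈{1,4}, 1∈{1,4}

Answer: BISIMILAR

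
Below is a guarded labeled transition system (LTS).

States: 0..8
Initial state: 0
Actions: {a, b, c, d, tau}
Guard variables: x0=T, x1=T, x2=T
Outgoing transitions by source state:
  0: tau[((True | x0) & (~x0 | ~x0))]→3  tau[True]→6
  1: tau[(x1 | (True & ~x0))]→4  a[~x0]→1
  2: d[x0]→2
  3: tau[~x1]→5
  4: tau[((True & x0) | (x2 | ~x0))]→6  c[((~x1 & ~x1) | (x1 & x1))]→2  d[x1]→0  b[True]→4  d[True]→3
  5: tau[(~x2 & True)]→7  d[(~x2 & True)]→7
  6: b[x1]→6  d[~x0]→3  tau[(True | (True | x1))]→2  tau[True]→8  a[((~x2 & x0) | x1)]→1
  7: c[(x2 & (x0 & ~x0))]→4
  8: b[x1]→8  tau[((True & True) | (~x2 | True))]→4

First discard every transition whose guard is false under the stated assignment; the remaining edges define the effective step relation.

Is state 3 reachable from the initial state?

After dropping false guards: 14 live edges.
depth 0: {0}
depth 1: {6}  now seen {0,6}
depth 2: {1,2,8}  now seen {0,1,2,6,8}
depth 3: {4}  now seen {0,1,2,4,6,8}
depth 4: {3}  now seen {0,1,2,3,4,6,8}
Reachable = {0,1,2,3,4,6,8}
Path to 3: tau·tau·tau·d

Answer: REACHABLE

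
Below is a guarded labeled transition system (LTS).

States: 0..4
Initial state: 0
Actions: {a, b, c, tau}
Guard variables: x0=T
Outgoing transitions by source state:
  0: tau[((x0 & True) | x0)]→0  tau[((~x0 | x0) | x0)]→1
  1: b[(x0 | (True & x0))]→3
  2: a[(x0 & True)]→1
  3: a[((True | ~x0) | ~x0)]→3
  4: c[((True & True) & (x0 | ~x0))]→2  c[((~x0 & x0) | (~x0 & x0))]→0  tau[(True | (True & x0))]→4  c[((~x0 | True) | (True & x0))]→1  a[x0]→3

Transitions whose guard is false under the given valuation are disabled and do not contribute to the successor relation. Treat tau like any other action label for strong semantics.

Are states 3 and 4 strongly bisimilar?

Refine partition for ~:
  π0 = {{0,1,2,3,4}}
  π1 = {{0},{1},{2,3},{4}}
  π2 = {{0},{1},{2},{3},{4}}
5 equivalence class(es) (converged in 3)
class of 3: {3}; class of 4: {4}

Answer: NOT BISIMILAR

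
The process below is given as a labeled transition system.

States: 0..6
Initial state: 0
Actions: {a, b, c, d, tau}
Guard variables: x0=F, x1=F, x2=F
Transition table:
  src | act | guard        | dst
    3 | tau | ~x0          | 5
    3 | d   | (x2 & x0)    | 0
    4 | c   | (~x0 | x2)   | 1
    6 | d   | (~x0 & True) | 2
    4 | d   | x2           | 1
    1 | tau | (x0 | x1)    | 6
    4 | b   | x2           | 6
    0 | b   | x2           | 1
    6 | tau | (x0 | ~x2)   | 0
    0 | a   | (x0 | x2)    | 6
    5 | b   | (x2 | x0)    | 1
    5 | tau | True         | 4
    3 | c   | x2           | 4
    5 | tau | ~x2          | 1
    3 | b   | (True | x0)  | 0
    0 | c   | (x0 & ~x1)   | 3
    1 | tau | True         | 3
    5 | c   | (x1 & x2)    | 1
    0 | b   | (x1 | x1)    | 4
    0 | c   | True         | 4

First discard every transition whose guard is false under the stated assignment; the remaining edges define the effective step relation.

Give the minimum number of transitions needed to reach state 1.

Answer: 2

Working:
Layered search for 1:
  Layer 0: {0}
  Layer 1: {4}
  Layer 2: {1}
depth(1)=2, e.g. c·c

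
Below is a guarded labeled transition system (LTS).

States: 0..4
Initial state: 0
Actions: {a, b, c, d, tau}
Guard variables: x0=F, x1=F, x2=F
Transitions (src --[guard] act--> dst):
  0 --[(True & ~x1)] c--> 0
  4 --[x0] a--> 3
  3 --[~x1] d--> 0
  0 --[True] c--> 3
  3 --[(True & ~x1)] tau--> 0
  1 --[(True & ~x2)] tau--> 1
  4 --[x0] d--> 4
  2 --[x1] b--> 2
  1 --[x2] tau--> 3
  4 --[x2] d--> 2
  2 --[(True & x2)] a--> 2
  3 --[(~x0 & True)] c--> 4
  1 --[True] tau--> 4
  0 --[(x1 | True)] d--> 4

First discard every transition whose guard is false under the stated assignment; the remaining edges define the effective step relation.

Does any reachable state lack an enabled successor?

Reach set: {0,3,4}
  0: c→0  c→3  d→4  [3 exit(s)]
  3: c→4  d→0  tau→0  [3 exit(s)]
  4: ∅  [no exit]
witness 4: d

Answer: DEADLOCK at state 4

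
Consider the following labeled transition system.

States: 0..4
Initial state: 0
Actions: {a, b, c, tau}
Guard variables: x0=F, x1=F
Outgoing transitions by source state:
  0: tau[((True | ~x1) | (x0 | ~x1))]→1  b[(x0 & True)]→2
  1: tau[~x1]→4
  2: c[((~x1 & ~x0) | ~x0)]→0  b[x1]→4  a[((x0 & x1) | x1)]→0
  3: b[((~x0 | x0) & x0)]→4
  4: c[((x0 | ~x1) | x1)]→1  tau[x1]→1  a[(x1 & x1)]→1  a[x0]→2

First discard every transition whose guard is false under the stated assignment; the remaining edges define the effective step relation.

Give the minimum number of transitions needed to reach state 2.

Answer: UNREACHABLE

Analysis:
Breadth-first toward 2:
  L0 = {0}
  L1 = {1}
  L2 = {4}
2 never appears.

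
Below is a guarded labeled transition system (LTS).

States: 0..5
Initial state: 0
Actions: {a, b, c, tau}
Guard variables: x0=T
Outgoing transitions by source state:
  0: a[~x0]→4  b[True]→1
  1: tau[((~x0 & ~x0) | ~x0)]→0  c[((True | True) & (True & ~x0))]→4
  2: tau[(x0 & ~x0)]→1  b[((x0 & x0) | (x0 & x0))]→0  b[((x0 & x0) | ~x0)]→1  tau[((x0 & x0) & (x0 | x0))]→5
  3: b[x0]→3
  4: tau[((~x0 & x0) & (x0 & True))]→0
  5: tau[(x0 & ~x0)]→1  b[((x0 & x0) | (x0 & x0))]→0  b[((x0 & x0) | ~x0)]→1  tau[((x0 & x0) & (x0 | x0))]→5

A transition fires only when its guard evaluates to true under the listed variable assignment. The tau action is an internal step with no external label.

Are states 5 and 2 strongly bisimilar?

Refine partition for ~:
  π0 = {{0,1,2,3,4,5}}
  π1 = {{0,3},{1,4},{2,5}}
  π2 = {{0},{1,4},{2,5},{3}}
4 equivalence class(es) (converged in 3)
class of 5: {2,5}; class of 2: {2,5}

Answer: BISIMILAR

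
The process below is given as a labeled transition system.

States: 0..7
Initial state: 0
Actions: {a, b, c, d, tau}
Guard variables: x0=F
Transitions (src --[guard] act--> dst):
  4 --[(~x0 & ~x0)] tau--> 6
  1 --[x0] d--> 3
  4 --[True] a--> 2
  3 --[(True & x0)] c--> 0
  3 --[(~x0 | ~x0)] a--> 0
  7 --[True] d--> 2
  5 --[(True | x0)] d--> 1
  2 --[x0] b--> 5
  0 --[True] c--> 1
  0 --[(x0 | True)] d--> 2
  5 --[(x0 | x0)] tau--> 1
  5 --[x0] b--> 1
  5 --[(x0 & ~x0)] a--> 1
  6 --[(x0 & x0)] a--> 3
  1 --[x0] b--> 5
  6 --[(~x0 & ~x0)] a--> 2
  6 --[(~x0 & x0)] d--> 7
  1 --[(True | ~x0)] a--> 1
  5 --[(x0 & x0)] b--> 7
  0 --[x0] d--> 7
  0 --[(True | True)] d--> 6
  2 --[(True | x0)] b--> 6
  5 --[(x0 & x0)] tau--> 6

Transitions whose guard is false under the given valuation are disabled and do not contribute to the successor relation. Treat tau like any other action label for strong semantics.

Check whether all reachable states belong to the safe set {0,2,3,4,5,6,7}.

Allowed set {0,2,3,4,5,6,7}
Reachable = {0,1,2,6}
  0: ✓
  1: outside
  2: ✓
  6: ✓
witness against invariant: c → 1

Answer: INVARIANT VIOLATED at state 1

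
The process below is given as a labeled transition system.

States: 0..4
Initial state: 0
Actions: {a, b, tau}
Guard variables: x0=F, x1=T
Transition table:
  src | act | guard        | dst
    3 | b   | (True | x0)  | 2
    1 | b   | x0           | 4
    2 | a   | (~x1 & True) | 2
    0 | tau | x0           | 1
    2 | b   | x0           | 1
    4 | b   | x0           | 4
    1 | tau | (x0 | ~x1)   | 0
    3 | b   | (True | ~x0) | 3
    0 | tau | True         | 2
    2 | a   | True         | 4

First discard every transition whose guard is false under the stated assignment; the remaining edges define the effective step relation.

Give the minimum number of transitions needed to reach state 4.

Answer: 2

Working:
BFS to 4:
  Layer 0: {0}
  Layer 1: {2}
  Layer 2: {4}
4 enters at depth 2; path tau·a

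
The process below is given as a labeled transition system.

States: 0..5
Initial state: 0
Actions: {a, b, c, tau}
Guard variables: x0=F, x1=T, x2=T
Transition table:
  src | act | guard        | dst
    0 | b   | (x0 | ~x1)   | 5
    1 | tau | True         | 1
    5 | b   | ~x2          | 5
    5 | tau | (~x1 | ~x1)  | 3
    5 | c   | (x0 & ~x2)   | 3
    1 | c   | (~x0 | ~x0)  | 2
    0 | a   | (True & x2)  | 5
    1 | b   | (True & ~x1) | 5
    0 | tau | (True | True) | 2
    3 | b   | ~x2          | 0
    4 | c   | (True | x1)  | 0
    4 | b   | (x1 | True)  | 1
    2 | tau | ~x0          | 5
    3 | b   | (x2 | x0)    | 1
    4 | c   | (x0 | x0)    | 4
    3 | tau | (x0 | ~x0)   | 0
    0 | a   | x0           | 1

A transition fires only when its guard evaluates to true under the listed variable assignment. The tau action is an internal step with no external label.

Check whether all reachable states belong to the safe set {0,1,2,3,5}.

Answer: INVARIANT HOLDS

Working:
Inv-set: {0,1,2,3,5}
R = {0,2,5}
  0: ✓
  2: ✓
  5: ✓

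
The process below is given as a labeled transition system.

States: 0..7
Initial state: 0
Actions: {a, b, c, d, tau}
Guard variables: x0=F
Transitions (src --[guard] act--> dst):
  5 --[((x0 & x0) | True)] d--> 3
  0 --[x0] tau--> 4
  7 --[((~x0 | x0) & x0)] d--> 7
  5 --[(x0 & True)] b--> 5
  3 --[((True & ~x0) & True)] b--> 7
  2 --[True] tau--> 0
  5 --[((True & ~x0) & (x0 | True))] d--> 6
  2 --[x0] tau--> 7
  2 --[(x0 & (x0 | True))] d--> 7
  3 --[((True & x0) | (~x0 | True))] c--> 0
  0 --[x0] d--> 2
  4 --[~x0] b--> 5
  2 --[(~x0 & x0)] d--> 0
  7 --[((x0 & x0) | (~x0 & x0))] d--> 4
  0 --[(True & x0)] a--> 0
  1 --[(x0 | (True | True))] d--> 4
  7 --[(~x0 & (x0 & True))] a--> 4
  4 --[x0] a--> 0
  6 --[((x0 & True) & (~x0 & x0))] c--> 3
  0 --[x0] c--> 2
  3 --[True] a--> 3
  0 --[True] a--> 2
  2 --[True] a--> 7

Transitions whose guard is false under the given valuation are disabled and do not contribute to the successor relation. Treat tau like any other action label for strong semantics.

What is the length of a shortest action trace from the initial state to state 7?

Answer: 2

Trace:
Breadth-first toward 7:
  L0 = {0}
  L1 = {2}
  L2 = {7}
7 enters at depth 2; path a·a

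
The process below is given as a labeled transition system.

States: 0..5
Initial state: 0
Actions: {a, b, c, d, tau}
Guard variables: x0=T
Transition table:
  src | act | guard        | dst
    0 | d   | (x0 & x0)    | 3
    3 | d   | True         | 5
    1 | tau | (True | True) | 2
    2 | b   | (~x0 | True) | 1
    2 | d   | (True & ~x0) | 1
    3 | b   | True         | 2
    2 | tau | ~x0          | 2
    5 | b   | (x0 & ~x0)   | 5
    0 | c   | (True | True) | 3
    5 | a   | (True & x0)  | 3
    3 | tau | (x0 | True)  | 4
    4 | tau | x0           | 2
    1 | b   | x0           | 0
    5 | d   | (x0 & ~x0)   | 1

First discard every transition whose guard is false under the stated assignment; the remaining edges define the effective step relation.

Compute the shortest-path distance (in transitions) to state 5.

Answer: 2

Trace:
Breadth-first toward 5:
  Layer 0: {0}
  Layer 1: {3}
  Layer 2: {2,4,5}
5 enters at depth 2; path c·d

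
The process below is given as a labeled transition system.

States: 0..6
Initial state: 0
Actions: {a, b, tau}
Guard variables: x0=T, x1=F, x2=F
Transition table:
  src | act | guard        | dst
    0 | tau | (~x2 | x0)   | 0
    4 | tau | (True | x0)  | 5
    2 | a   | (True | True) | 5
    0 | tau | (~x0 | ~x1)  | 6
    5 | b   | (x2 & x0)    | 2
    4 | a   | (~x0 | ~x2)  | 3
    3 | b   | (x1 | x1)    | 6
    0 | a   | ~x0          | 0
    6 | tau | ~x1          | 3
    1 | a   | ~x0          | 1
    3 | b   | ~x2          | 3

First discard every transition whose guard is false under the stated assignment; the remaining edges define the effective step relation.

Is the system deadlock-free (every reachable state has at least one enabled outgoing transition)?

Reachable = {0,3,6}
  0: tau→0  tau→6  [deg 2]
  3: b→3  [deg 1]
  6: tau→3  [deg 1]

Answer: DEADLOCK-FREE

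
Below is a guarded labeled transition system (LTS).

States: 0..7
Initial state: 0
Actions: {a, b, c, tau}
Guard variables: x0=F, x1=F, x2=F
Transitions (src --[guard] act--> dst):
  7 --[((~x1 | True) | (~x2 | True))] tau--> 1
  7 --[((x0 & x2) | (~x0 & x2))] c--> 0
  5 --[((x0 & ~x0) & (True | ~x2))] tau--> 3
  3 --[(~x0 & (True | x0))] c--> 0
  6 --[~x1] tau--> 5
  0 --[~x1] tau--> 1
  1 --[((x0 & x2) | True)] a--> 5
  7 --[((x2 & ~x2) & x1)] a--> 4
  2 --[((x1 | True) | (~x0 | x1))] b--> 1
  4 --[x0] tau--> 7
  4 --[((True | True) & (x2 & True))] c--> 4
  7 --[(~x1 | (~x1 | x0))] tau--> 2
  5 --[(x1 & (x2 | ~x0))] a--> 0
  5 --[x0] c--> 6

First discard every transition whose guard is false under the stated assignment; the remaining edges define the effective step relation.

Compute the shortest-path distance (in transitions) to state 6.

Breadth-first toward 6:
  Layer 0: {0}
  Layer 1: {1}
  Layer 2: {5}
6 never appears.

Answer: UNREACHABLE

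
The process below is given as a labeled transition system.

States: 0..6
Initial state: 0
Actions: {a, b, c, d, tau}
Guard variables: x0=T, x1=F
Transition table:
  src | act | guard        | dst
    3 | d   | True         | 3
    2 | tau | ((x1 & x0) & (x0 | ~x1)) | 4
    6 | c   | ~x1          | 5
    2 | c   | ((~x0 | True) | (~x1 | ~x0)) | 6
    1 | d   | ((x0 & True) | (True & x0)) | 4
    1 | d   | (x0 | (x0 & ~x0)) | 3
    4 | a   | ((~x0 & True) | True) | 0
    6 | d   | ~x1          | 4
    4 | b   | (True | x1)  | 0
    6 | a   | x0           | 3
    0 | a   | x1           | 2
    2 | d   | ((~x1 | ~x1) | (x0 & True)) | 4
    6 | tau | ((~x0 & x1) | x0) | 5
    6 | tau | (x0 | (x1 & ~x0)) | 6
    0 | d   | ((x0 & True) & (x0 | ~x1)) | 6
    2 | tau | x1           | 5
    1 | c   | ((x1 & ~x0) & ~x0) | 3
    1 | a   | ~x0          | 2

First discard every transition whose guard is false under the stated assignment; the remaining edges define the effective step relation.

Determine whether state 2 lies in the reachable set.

Answer: UNREACHABLE

Trace:
After dropping false guards: 13 live edges.
L0 = {0}
L1 = {6}  now seen {0,6}
L2 = {3,4,5}  now seen {0,3,4,5,6}
R = {0,3,4,5,6}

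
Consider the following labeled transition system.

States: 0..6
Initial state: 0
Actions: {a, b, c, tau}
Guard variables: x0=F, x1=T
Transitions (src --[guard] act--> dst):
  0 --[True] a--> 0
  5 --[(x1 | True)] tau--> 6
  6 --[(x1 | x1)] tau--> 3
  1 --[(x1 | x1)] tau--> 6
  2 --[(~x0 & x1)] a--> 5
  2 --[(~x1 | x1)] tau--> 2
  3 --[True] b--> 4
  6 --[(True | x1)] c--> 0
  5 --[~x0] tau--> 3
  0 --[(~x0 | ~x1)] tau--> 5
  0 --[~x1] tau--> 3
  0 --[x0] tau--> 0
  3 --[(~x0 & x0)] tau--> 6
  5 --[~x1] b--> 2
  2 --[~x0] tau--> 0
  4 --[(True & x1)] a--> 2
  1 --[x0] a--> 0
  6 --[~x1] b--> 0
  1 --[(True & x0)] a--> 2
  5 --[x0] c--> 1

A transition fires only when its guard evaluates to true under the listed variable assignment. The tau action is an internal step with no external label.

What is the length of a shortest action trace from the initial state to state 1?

Answer: UNREACHABLE

Trace:
Breadth-first toward 1:
  depth 0: {0}
  depth 1: {5}
  depth 2: {3,6}
  depth 3: {4}
  depth 4: {2}
1 never appears.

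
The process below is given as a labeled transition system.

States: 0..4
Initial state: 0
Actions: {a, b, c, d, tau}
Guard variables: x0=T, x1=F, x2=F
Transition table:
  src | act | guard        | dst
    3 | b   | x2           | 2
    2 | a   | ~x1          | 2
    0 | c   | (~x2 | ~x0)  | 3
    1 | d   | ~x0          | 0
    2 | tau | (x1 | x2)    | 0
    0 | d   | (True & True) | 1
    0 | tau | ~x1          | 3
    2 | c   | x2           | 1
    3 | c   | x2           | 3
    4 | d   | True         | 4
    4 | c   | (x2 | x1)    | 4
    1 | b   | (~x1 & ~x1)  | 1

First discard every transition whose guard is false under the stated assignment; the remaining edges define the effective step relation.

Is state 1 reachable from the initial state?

Guard filter leaves 6 enabled edge(s).
depth 0: {0}
depth 1: {1,3}  cumulative {0,1,3}
R = {0,1,3}
trace reaching 1: d

Answer: REACHABLE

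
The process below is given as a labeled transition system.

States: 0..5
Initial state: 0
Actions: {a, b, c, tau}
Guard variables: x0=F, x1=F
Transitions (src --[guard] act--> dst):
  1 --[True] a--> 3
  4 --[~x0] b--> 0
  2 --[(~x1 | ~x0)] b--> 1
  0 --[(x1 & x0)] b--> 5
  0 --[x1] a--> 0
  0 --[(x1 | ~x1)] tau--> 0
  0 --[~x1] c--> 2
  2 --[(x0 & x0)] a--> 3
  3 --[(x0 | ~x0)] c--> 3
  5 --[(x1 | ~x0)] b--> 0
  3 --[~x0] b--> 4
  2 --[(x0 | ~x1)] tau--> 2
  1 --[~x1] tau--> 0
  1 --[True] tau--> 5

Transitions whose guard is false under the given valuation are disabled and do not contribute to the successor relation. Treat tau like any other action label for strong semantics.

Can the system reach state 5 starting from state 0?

After dropping false guards: 11 live edges.
L0 = {0}
L1 = {2}  now seen {0,2}
L2 = {1}  now seen {0,1,2}
L3 = {3,5}  now seen {0,1,2,3,5}
L4 = {4}  now seen {0,1,2,3,4,5}
Reachable = {0,1,2,3,4,5}
Path to 5: c·b·tau

Answer: REACHABLE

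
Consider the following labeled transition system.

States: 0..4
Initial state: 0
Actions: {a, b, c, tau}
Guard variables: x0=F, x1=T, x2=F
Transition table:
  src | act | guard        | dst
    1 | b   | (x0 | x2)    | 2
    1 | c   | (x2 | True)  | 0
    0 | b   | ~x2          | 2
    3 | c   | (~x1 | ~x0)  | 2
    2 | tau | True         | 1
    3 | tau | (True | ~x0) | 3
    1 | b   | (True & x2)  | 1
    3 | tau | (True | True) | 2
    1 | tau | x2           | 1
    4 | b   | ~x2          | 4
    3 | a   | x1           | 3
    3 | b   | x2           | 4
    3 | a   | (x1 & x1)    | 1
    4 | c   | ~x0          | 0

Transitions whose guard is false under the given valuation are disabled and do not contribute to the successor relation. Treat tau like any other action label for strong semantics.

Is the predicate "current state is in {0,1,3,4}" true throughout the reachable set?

Answer: INVARIANT VIOLATED at state 2

Trace:
Safe = {0,1,3,4}
Reach set: {0,1,2}
  0: safe
  1: safe
  2: outside
reach 2 via b — violates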